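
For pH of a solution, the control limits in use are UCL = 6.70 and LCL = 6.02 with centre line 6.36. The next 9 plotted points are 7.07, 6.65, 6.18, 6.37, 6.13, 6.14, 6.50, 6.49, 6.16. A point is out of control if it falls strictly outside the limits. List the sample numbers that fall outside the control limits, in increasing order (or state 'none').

Compare each point to [6.02, 6.70]: sample 1 = 7.07 > UCL.

1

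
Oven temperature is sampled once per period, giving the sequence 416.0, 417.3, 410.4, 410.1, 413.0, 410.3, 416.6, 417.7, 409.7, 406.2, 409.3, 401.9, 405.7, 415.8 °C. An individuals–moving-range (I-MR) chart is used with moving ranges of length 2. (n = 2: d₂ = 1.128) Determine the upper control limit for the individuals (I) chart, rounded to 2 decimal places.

X̄ = (416.0 + 417.3 + 410.4 + 410.1 + 413.0 + 410.3 + 416.6 + 417.7 + 409.7 + 406.2 + 409.3 + 401.9 + 405.7 + 415.8) / 14 = 411.4286
Moving ranges: 1.3, 6.9, 0.3, 2.9, 2.7, 6.3, 1.1, 8.0, 3.5, 3.1, 7.4, 3.8, 10.1; M̄R̄ = 57.4000 / 13 = 4.4154
UCL = X̄ + 3·M̄R̄/d₂ = 411.4286 + 3 × 4.4154 / 1.128 = 423.1716

423.17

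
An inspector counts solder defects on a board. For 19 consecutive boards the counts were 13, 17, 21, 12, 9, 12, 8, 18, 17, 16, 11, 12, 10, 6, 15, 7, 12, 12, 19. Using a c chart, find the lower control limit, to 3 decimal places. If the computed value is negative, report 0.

c̄ = (13 + 17 + 21 + 12 + 9 + 12 + 8 + 18 + 17 + 16 + 11 + 12 + 10 + 6 + 15 + 7 + 12 + 12 + 19) / 19 = 247 / 19 = 13.0000
LCL = c̄ − 3√c̄ = 13.0000 − 3 × 3.6056 = 2.1833

2.183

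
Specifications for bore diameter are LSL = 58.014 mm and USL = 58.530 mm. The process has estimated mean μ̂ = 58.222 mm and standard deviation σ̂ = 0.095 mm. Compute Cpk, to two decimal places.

0.73

Cpu = (USL − μ̂) / (3σ̂) = (58.530 − 58.222) / (3 × 0.095) = 1.0807; Cpl = (μ̂ − LSL) / (3σ̂) = (58.222 − 58.014) / (3 × 0.095) = 0.7298; Cpk = min(Cpu, Cpl) = 0.7298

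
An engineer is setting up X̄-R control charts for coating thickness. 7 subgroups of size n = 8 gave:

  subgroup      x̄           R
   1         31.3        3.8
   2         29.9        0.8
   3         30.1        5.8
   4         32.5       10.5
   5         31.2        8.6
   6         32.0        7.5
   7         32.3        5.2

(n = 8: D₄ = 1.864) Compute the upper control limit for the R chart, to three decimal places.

11.237

R̄ = (3.8 + 0.8 + 5.8 + 10.5 + 8.6 + 7.5 + 5.2) / 7 = 42.2000 / 7 = 6.0286
UCL_R = D₄·R̄ = 1.864 × 6.0286 = 11.2373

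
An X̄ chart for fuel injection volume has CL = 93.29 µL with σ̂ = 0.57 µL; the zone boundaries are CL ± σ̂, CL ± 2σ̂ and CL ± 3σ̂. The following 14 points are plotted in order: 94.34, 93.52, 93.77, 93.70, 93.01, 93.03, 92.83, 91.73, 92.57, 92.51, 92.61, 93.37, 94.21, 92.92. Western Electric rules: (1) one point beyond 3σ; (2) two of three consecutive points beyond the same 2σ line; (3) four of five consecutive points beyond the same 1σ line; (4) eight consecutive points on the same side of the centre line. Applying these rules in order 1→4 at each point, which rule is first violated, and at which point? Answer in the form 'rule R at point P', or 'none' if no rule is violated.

rule 3 at point 11

Zone of each point (C = within 1σ̂, B = 1σ̂–2σ̂, A = 2σ̂–3σ̂, * = beyond 3σ̂; sign = side of CL): 1:+B, 2:+C, 3:+C, 4:+C, 5:-C, 6:-C, 7:-C, 8:-A, 9:-B, 10:-B, 11:-B, 12:+C, 13:+B, 14:-C
Rule 3 (four of five consecutive points beyond the same 1σ limit) is satisfied at point 11.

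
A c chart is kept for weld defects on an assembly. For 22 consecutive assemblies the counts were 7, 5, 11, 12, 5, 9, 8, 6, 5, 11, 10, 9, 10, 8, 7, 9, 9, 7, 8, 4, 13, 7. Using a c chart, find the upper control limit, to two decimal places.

16.76

c̄ = (7 + 5 + 11 + 12 + 5 + 9 + 8 + 6 + 5 + 11 + 10 + 9 + 10 + 8 + 7 + 9 + 9 + 7 + 8 + 4 + 13 + 7) / 22 = 180 / 22 = 8.1818
UCL = c̄ + 3√c̄ = 8.1818 + 3 × √8.1818 = 8.1818 + 3 × 2.8604 = 16.7630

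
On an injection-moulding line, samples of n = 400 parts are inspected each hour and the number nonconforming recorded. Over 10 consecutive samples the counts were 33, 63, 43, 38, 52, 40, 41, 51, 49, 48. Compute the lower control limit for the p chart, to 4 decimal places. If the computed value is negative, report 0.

0.0667

p̄ = Σdᵢ / (k·n) = 458 / (10 × 400) = 0.11450
LCL = p̄ − 3·√(p̄(1−p̄)/n) = 0.11450 − 3 × 0.01592 = 0.06674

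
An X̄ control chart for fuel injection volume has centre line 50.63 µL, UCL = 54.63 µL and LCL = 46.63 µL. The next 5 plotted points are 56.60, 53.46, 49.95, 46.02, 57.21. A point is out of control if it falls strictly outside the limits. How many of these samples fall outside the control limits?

Compare each point to [46.63, 54.63]: sample 1 = 56.60 > UCL; sample 4 = 46.02 < LCL; sample 5 = 57.21 > UCL.

3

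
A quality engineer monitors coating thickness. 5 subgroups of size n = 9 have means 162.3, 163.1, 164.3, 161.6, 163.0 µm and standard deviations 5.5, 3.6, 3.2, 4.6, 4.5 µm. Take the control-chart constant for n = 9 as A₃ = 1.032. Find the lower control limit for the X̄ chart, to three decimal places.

X̄̄ = (162.3 + 163.1 + 164.3 + 161.6 + 163.0) / 5 = 162.8600
s̄ = (5.5 + 3.6 + 3.2 + 4.6 + 4.5) / 5 = 4.2800
LCL = X̄̄ − A₃·s̄ = 162.8600 − 1.032 × 4.2800 = 158.4430

158.443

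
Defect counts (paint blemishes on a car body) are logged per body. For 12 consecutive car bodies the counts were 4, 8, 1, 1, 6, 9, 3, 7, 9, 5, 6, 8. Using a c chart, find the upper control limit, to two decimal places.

12.67

c̄ = (4 + 8 + 1 + 1 + 6 + 9 + 3 + 7 + 9 + 5 + 6 + 8) / 12 = 67 / 12 = 5.5833
UCL = c̄ + 3√c̄ = 5.5833 + 3 × √5.5833 = 5.5833 + 3 × 2.3629 = 12.6721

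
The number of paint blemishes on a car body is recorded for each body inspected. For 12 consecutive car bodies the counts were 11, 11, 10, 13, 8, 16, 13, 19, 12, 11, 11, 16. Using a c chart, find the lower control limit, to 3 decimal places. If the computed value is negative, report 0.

1.941

c̄ = (11 + 11 + 10 + 13 + 8 + 16 + 13 + 19 + 12 + 11 + 11 + 16) / 12 = 151 / 12 = 12.5833
LCL = c̄ − 3√c̄ = 12.5833 − 3 × 3.5473 = 1.9414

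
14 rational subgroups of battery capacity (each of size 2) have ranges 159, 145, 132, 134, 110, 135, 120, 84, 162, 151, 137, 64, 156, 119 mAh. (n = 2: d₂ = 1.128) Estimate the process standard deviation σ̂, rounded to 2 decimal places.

R̄ = (159 + 145 + 132 + 134 + 110 + 135 + 120 + 84 + 162 + 151 + 137 + 64 + 156 + 119) / 14 = 129.1429
σ̂ = R̄ / d₂ = 129.1429 / 1.128 = 114.4883

114.49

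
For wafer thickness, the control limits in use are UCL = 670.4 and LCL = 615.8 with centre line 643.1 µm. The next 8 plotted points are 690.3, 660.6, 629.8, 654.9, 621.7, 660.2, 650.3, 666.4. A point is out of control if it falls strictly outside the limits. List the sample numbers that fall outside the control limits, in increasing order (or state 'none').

1

Compare each point to [615.8, 670.4]: sample 1 = 690.3 > UCL.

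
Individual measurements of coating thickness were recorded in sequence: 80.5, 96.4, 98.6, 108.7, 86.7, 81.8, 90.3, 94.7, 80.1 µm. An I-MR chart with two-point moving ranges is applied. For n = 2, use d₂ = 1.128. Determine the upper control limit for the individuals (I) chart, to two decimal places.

X̄ = (80.5 + 96.4 + 98.6 + 108.7 + 86.7 + 81.8 + 90.3 + 94.7 + 80.1) / 9 = 90.8667
Moving ranges: 15.9, 2.2, 10.1, 22.0, 4.9, 8.5, 4.4, 14.6; M̄R̄ = 82.6000 / 8 = 10.3250
UCL = X̄ + 3·M̄R̄/d₂ = 90.8667 + 3 × 10.3250 / 1.128 = 118.3268

118.33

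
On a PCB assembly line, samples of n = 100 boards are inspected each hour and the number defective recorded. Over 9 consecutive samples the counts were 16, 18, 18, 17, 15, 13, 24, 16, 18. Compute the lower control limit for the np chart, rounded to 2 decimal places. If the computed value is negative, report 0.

5.90

p̄ = Σdᵢ / (k·n) = 155 / (9 × 100) = 0.17222
LCL = np̄ − 3·√(np̄(1−p̄)) = 17.2222 − 3 × 3.7757 = 5.8950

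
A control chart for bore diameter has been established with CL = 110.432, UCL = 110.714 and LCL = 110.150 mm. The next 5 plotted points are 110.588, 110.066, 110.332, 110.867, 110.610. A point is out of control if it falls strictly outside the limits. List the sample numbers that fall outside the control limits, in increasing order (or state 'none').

Compare each point to [110.150, 110.714]: sample 2 = 110.066 < LCL; sample 4 = 110.867 > UCL.

2, 4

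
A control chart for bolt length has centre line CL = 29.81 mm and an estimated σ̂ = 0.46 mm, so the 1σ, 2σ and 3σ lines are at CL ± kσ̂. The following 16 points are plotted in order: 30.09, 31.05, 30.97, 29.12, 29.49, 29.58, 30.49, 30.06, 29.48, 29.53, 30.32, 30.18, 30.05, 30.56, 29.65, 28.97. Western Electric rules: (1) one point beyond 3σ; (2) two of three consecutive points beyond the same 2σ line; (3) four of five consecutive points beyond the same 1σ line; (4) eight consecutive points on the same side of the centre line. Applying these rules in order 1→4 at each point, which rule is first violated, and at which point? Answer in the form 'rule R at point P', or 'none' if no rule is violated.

rule 2 at point 3

Zone of each point (C = within 1σ̂, B = 1σ̂–2σ̂, A = 2σ̂–3σ̂, * = beyond 3σ̂; sign = side of CL): 1:+C, 2:+A, 3:+A, 4:-B, 5:-C, 6:-C, 7:+B, 8:+C, 9:-C, 10:-C, 11:+B, 12:+C, 13:+C, 14:+B, 15:-C, 16:-B
Rule 2 (two of three consecutive points beyond the same 2σ limit) is satisfied at point 3.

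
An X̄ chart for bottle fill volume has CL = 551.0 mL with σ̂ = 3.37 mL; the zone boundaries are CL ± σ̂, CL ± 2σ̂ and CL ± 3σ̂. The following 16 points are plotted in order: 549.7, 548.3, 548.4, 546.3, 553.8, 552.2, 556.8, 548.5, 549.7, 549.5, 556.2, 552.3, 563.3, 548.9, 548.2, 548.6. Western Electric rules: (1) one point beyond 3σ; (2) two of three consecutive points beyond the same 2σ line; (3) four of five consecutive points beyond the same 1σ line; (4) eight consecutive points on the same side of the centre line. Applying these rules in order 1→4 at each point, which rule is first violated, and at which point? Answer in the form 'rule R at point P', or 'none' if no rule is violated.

rule 1 at point 13

Zone of each point (C = within 1σ̂, B = 1σ̂–2σ̂, A = 2σ̂–3σ̂, * = beyond 3σ̂; sign = side of CL): 1:-C, 2:-C, 3:-C, 4:-B, 5:+C, 6:+C, 7:+B, 8:-C, 9:-C, 10:-C, 11:+B, 12:+C, 13:+*, 14:-C, 15:-C, 16:-C
Rule 1 (one point beyond the 3σ limits) is satisfied at point 13.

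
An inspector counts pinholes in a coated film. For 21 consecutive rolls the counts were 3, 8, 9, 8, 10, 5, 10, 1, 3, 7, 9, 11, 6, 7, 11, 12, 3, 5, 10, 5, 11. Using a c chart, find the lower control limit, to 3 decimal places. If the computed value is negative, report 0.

0.000

c̄ = (3 + 8 + 9 + 8 + 10 + 5 + 10 + 1 + 3 + 7 + 9 + 11 + 6 + 7 + 11 + 12 + 3 + 5 + 10 + 5 + 11) / 21 = 154 / 21 = 7.3333
LCL = c̄ − 3√c̄ = 7.3333 − 3 × 2.7080 = -0.7907 → 0 (cannot be negative)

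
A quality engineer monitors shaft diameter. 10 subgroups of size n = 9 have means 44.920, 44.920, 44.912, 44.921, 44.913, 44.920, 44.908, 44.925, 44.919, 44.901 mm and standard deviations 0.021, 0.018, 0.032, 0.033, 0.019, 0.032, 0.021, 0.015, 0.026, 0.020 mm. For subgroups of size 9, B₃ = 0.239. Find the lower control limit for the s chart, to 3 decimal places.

0.006

s̄ = (0.021 + 0.018 + 0.032 + 0.033 + 0.019 + 0.032 + 0.021 + 0.015 + 0.026 + 0.020) / 10 = 0.0237
LCL_s = B₃·s̄ = 0.239 × 0.0237 = 0.0057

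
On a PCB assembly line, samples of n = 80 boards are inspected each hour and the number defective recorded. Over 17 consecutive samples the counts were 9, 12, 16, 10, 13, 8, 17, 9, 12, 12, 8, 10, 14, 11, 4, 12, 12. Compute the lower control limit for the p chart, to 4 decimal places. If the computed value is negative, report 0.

p̄ = Σdᵢ / (k·n) = 189 / (17 × 80) = 0.13897
LCL = p̄ − 3·√(p̄(1−p̄)/n) = 0.13897 − 3 × 0.03867 = 0.02295

0.0229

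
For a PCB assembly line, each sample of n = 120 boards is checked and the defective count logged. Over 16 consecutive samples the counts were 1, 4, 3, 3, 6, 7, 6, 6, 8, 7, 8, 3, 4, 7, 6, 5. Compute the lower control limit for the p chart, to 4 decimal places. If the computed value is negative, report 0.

0.0000

p̄ = Σdᵢ / (k·n) = 84 / (16 × 120) = 0.04375
LCL = p̄ − 3·√(p̄(1−p̄)/n) = 0.04375 − 3 × 0.01867 = -0.01227 → 0 (negative, so LCL = 0)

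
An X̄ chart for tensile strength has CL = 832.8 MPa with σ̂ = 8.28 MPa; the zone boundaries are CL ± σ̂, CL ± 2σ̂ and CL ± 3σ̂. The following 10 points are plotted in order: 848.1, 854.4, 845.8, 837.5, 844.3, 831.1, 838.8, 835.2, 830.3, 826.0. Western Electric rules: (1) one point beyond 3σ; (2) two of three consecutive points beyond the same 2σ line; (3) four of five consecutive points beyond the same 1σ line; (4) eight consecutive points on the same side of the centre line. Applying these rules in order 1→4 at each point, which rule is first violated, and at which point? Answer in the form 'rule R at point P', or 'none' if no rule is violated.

Zone of each point (C = within 1σ̂, B = 1σ̂–2σ̂, A = 2σ̂–3σ̂, * = beyond 3σ̂; sign = side of CL): 1:+B, 2:+A, 3:+B, 4:+C, 5:+B, 6:-C, 7:+C, 8:+C, 9:-C, 10:-C
Rule 3 (four of five consecutive points beyond the same 1σ limit) is satisfied at point 5.

rule 3 at point 5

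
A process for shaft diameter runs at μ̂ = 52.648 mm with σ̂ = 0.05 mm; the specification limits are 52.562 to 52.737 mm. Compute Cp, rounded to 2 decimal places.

Cp = (USL − LSL) / (6σ̂) = (52.737 − 52.562) / (6 × 0.05) = 0.1750 / 0.3000 = 0.5833

0.58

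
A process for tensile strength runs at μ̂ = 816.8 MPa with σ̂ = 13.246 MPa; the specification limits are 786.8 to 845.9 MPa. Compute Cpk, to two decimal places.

0.73

Cpu = (USL − μ̂) / (3σ̂) = (845.9 − 816.8) / (3 × 13.246) = 0.7323; Cpl = (μ̂ − LSL) / (3σ̂) = (816.8 − 786.8) / (3 × 13.246) = 0.7549; Cpk = min(Cpu, Cpl) = 0.7323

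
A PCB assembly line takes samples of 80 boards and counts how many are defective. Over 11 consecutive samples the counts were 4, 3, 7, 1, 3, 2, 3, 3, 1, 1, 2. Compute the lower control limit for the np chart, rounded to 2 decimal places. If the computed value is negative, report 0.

0.00

p̄ = Σdᵢ / (k·n) = 30 / (11 × 80) = 0.03409
LCL = np̄ − 3·√(np̄(1−p̄)) = 2.7273 − 3 × 1.6231 = -2.1419 → 0 (negative, so LCL = 0)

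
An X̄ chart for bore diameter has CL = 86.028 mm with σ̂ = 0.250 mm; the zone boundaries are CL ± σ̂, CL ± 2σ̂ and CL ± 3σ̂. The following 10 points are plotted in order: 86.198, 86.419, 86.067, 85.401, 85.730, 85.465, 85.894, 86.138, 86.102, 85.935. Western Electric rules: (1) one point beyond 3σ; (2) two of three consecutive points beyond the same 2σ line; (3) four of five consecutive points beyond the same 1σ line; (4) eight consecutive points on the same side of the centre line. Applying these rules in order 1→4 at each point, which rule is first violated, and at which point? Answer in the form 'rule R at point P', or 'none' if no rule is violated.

rule 2 at point 6

Zone of each point (C = within 1σ̂, B = 1σ̂–2σ̂, A = 2σ̂–3σ̂, * = beyond 3σ̂; sign = side of CL): 1:+C, 2:+B, 3:+C, 4:-A, 5:-B, 6:-A, 7:-C, 8:+C, 9:+C, 10:-C
Rule 2 (two of three consecutive points beyond the same 2σ limit) is satisfied at point 6.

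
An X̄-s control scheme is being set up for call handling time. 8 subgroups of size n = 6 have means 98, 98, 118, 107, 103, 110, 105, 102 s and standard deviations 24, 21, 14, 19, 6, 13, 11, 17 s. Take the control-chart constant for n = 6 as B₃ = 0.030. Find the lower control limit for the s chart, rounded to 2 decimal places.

s̄ = (24 + 21 + 14 + 19 + 6 + 13 + 11 + 17) / 8 = 15.6250
LCL_s = B₃·s̄ = 0.030 × 15.6250 = 0.4688

0.47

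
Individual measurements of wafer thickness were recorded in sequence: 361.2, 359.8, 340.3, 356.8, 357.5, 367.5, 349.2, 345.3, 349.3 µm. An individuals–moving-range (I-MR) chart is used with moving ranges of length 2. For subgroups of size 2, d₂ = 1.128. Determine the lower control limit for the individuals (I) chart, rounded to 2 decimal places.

X̄ = (361.2 + 359.8 + 340.3 + 356.8 + 357.5 + 367.5 + 349.2 + 345.3 + 349.3) / 9 = 354.1000
Moving ranges: 1.4, 19.5, 16.5, 0.7, 10.0, 18.3, 3.9, 4.0; M̄R̄ = 74.3000 / 8 = 9.2875
LCL = X̄ − 3·M̄R̄/d₂ = 354.1000 − 3 × 9.2875 / 1.128 = 329.3992

329.40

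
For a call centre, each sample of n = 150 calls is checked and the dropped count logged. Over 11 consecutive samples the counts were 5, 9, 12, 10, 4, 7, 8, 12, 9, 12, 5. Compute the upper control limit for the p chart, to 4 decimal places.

p̄ = Σdᵢ / (k·n) = 93 / (11 × 150) = 0.05636
UCL = p̄ + 3·√(p̄(1−p̄)/n) = 0.05636 + 3 × √(0.05636×0.94364/150) = 0.05636 + 3 × 0.01883 = 0.11285

0.1129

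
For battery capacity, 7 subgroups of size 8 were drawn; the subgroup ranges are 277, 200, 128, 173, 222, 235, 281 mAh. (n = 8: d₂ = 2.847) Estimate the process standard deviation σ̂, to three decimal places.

R̄ = (277 + 200 + 128 + 173 + 222 + 235 + 281) / 7 = 216.5714
σ̂ = R̄ / d₂ = 216.5714 / 2.847 = 76.0700

76.070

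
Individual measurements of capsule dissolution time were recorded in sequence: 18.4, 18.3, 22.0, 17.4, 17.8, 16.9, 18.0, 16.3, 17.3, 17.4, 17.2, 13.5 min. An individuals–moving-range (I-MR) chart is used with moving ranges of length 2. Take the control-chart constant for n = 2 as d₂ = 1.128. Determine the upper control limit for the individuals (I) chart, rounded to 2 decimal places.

X̄ = (18.4 + 18.3 + 22.0 + 17.4 + 17.8 + 16.9 + 18.0 + 16.3 + 17.3 + 17.4 + 17.2 + 13.5) / 12 = 17.5417
Moving ranges: 0.1, 3.7, 4.6, 0.4, 0.9, 1.1, 1.7, 1.0, 0.1, 0.2, 3.7; M̄R̄ = 17.5000 / 11 = 1.5909
UCL = X̄ + 3·M̄R̄/d₂ = 17.5417 + 3 × 1.5909 / 1.128 = 21.7728

21.77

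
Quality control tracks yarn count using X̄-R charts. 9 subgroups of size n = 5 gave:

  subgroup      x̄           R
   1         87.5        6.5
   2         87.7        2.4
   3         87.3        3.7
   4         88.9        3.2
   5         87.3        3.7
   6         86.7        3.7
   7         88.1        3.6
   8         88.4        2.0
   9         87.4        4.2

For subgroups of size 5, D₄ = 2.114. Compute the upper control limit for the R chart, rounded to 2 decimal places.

7.75

R̄ = (6.5 + 2.4 + 3.7 + 3.2 + 3.7 + 3.7 + 3.6 + 2.0 + 4.2) / 9 = 33.0000 / 9 = 3.6667
UCL_R = D₄·R̄ = 2.114 × 3.6667 = 7.7513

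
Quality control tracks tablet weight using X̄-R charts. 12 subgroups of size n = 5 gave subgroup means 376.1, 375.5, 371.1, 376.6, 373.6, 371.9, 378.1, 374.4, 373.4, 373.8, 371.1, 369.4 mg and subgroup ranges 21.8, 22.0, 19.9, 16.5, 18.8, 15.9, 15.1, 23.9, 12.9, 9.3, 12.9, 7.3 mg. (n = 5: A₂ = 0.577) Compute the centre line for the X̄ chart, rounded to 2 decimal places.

373.75

X̄̄ = (376.1 + 375.5 + 371.1 + 376.6 + 373.6 + 371.9 + 378.1 + 374.4 + 373.4 + 373.8 + 371.1 + 369.4) / 12 = 4485.0000 / 12 = 373.7500
CL = X̄̄ = 373.7500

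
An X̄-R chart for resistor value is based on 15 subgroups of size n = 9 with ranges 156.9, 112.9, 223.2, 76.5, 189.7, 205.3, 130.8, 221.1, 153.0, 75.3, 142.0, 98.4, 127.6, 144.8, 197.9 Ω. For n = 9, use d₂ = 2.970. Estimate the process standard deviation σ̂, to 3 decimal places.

R̄ = (156.9 + 112.9 + 223.2 + 76.5 + 189.7 + 205.3 + 130.8 + 221.1 + 153.0 + 75.3 + 142.0 + 98.4 + 127.6 + 144.8 + 197.9) / 15 = 150.3600
σ̂ = R̄ / d₂ = 150.3600 / 2.970 = 50.6263

50.626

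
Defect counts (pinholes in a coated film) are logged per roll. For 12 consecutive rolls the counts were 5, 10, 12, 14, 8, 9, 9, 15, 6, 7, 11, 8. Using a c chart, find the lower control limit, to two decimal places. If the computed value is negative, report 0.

0.25

c̄ = (5 + 10 + 12 + 14 + 8 + 9 + 9 + 15 + 6 + 7 + 11 + 8) / 12 = 114 / 12 = 9.5000
LCL = c̄ − 3√c̄ = 9.5000 − 3 × 3.0822 = 0.2534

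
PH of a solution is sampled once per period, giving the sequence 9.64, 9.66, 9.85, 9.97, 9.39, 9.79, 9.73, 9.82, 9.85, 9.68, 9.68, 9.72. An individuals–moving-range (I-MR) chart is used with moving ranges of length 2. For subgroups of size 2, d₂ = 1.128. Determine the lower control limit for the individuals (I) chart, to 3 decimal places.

9.321

X̄ = (9.64 + 9.66 + 9.85 + 9.97 + 9.39 + 9.79 + 9.73 + 9.82 + 9.85 + 9.68 + 9.68 + 9.72) / 12 = 9.7317
Moving ranges: 0.02, 0.19, 0.12, 0.58, 0.40, 0.06, 0.09, 0.03, 0.17, 0.00, 0.04; M̄R̄ = 1.7000 / 11 = 0.1545
LCL = X̄ − 3·M̄R̄/d₂ = 9.7317 − 3 × 0.1545 / 1.128 = 9.3206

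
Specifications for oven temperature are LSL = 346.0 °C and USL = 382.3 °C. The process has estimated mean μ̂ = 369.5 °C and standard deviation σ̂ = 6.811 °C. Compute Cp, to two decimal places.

0.89

Cp = (USL − LSL) / (6σ̂) = (382.3 − 346.0) / (6 × 6.811) = 36.3000 / 40.8660 = 0.8883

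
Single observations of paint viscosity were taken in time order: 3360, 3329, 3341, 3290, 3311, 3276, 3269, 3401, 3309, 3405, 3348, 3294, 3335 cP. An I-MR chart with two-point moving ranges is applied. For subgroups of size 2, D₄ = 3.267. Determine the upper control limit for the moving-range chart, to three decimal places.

Moving ranges: 31, 12, 51, 21, 35, 7, 132, 92, 96, 57, 54, 41; M̄R̄ = 629.0000 / 12 = 52.4167
UCL_MR = D₄·M̄R̄ = 3.267 × 52.4167 = 171.2452

171.245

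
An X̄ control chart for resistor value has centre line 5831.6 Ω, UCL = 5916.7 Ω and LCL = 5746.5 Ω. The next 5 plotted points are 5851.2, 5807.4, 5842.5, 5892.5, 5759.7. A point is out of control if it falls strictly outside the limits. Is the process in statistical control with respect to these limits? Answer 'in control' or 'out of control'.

in control

All 5 points lie within [5746.5, 5916.7].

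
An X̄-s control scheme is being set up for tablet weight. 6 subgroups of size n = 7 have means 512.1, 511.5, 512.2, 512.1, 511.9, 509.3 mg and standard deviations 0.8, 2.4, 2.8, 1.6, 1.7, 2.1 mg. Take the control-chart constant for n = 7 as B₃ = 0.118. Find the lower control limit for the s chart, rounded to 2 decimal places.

0.22

s̄ = (0.8 + 2.4 + 2.8 + 1.6 + 1.7 + 2.1) / 6 = 1.9000
LCL_s = B₃·s̄ = 0.118 × 1.9000 = 0.2242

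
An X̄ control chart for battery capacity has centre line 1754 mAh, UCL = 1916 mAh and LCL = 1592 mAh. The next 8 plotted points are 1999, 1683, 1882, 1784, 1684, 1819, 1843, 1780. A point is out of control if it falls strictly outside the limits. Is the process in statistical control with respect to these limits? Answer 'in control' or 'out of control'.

out of control

Compare each point to [1592, 1916]: sample 1 = 1999 > UCL.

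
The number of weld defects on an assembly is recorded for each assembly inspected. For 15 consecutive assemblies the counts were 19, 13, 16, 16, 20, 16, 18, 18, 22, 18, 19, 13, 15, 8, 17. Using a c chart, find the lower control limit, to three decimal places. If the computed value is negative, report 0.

c̄ = (19 + 13 + 16 + 16 + 20 + 16 + 18 + 18 + 22 + 18 + 19 + 13 + 15 + 8 + 17) / 15 = 248 / 15 = 16.5333
LCL = c̄ − 3√c̄ = 16.5333 − 3 × 4.0661 = 4.3350

4.335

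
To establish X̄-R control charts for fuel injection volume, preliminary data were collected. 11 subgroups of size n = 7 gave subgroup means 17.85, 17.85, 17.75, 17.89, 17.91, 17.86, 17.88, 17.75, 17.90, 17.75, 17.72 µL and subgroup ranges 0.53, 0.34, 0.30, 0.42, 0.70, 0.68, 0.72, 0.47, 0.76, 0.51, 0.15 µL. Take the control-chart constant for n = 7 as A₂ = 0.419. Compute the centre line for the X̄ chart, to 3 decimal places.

17.828

X̄̄ = (17.85 + 17.85 + 17.75 + 17.89 + 17.91 + 17.86 + 17.88 + 17.75 + 17.90 + 17.75 + 17.72) / 11 = 196.1100 / 11 = 17.8282
CL = X̄̄ = 17.8282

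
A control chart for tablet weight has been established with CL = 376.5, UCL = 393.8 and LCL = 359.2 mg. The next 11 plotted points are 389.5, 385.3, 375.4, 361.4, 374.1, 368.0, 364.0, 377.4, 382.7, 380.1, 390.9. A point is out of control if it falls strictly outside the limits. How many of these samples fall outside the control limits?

All 11 points lie within [359.2, 393.8].

0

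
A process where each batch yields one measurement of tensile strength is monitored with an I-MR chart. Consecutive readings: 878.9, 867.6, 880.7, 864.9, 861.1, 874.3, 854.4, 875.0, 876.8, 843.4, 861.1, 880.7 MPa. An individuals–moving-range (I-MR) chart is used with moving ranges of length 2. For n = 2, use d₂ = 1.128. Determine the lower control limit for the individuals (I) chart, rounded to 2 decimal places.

827.09

X̄ = (878.9 + 867.6 + 880.7 + 864.9 + 861.1 + 874.3 + 854.4 + 875.0 + 876.8 + 843.4 + 861.1 + 880.7) / 12 = 868.2417
Moving ranges: 11.3, 13.1, 15.8, 3.8, 13.2, 19.9, 20.6, 1.8, 33.4, 17.7, 19.6; M̄R̄ = 170.2000 / 11 = 15.4727
LCL = X̄ − 3·M̄R̄/d₂ = 868.2417 − 3 × 15.4727 / 1.128 = 827.0908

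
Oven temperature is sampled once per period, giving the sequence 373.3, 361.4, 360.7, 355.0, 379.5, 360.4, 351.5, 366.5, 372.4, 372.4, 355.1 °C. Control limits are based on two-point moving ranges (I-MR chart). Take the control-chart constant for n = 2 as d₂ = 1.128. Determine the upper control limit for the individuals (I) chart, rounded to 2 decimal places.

393.37

X̄ = (373.3 + 361.4 + 360.7 + 355.0 + 379.5 + 360.4 + 351.5 + 366.5 + 372.4 + 372.4 + 355.1) / 11 = 364.3818
Moving ranges: 11.9, 0.7, 5.7, 24.5, 19.1, 8.9, 15.0, 5.9, 0.0, 17.3; M̄R̄ = 109.0000 / 10 = 10.9000
UCL = X̄ + 3·M̄R̄/d₂ = 364.3818 + 3 × 10.9000 / 1.128 = 393.3712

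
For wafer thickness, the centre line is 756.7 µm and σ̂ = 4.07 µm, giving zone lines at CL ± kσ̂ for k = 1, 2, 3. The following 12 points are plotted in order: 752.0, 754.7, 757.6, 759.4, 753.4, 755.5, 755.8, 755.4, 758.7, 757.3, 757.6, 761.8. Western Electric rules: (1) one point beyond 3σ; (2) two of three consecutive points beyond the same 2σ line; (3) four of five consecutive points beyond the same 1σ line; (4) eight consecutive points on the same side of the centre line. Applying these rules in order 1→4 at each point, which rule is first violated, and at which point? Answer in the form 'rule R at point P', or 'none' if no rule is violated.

Zone of each point (C = within 1σ̂, B = 1σ̂–2σ̂, A = 2σ̂–3σ̂, * = beyond 3σ̂; sign = side of CL): 1:-B, 2:-C, 3:+C, 4:+C, 5:-C, 6:-C, 7:-C, 8:-C, 9:+C, 10:+C, 11:+C, 12:+B
No rule fires across all 12 points.

none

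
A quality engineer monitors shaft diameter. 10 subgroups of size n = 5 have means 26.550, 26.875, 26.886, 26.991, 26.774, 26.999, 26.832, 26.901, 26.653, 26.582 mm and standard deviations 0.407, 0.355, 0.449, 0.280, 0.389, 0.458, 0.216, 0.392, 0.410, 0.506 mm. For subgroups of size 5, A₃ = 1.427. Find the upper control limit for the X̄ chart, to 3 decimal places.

X̄̄ = (26.550 + 26.875 + 26.886 + 26.991 + 26.774 + 26.999 + 26.832 + 26.901 + 26.653 + 26.582) / 10 = 26.8043
s̄ = (0.407 + 0.355 + 0.449 + 0.280 + 0.389 + 0.458 + 0.216 + 0.392 + 0.410 + 0.506) / 10 = 0.3862
UCL = X̄̄ + A₃·s̄ = 26.8043 + 1.427 × 0.3862 = 27.3554

27.355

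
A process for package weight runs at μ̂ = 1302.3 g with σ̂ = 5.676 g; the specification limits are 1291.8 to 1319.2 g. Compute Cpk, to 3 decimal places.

Cpu = (USL − μ̂) / (3σ̂) = (1319.2 − 1302.3) / (3 × 5.676) = 0.9925; Cpl = (μ̂ − LSL) / (3σ̂) = (1302.3 − 1291.8) / (3 × 5.676) = 0.6166; Cpk = min(Cpu, Cpl) = 0.6166

0.617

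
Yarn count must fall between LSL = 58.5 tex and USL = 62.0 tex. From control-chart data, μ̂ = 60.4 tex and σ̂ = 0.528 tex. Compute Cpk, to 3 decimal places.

1.010

Cpu = (USL − μ̂) / (3σ̂) = (62.0 − 60.4) / (3 × 0.528) = 1.0101; Cpl = (μ̂ − LSL) / (3σ̂) = (60.4 − 58.5) / (3 × 0.528) = 1.1995; Cpk = min(Cpu, Cpl) = 1.0101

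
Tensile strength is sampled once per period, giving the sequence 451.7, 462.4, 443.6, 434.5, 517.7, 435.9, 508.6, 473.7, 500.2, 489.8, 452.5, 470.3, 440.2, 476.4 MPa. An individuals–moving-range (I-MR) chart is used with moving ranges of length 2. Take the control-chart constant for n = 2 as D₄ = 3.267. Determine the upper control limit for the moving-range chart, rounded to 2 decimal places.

117.99

Moving ranges: 10.7, 18.8, 9.1, 83.2, 81.8, 72.7, 34.9, 26.5, 10.4, 37.3, 17.8, 30.1, 36.2; M̄R̄ = 469.5000 / 13 = 36.1154
UCL_MR = D₄·M̄R̄ = 3.267 × 36.1154 = 117.9890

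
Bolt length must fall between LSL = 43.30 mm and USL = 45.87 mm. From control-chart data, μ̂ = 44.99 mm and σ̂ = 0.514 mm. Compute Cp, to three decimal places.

0.833

Cp = (USL − LSL) / (6σ̂) = (45.87 − 43.30) / (6 × 0.514) = 2.5700 / 3.0840 = 0.8333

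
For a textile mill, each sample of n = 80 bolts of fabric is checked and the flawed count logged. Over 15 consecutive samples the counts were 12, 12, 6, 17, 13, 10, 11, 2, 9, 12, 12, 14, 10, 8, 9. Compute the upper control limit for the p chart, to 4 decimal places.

p̄ = Σdᵢ / (k·n) = 157 / (15 × 80) = 0.13083
UCL = p̄ + 3·√(p̄(1−p̄)/n) = 0.13083 + 3 × √(0.13083×0.86917/80) = 0.13083 + 3 × 0.03770 = 0.24394

0.2439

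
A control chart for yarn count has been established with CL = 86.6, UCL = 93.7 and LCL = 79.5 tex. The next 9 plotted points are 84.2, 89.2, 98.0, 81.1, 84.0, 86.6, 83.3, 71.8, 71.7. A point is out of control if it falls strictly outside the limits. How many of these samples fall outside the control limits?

Compare each point to [79.5, 93.7]: sample 3 = 98.0 > UCL; sample 8 = 71.8 < LCL; sample 9 = 71.7 < LCL.

3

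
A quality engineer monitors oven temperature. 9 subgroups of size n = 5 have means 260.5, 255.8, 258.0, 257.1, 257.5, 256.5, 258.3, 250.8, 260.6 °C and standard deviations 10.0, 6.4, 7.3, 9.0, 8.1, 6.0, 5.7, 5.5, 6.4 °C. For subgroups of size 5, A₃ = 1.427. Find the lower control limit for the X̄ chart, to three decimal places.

X̄̄ = (260.5 + 255.8 + 258.0 + 257.1 + 257.5 + 256.5 + 258.3 + 250.8 + 260.6) / 9 = 257.2333
s̄ = (10.0 + 6.4 + 7.3 + 9.0 + 8.1 + 6.0 + 5.7 + 5.5 + 6.4) / 9 = 7.1556
LCL = X̄̄ − A₃·s̄ = 257.2333 − 1.427 × 7.1556 = 247.0224

247.022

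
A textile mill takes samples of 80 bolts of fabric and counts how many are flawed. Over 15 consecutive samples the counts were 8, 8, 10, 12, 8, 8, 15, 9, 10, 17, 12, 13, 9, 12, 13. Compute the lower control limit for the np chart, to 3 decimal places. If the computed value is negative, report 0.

p̄ = Σdᵢ / (k·n) = 164 / (15 × 80) = 0.13667
LCL = np̄ − 3·√(np̄(1−p̄)) = 10.9333 − 3 × 3.0723 = 1.7164

1.716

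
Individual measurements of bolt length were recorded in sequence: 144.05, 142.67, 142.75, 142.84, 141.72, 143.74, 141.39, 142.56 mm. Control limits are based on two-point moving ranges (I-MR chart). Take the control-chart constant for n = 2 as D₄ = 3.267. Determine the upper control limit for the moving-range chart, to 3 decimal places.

Moving ranges: 1.38, 0.08, 0.09, 1.12, 2.02, 2.35, 1.17; M̄R̄ = 8.2100 / 7 = 1.1729
UCL_MR = D₄·M̄R̄ = 3.267 × 1.1729 = 3.8317

3.832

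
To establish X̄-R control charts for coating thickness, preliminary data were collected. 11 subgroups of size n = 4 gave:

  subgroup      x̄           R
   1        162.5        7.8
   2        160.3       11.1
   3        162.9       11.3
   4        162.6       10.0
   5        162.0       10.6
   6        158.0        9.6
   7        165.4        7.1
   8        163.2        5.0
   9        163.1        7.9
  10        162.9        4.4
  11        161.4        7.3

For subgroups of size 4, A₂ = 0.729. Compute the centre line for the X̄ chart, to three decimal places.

162.209

X̄̄ = (162.5 + 160.3 + 162.9 + 162.6 + 162.0 + 158.0 + 165.4 + 163.2 + 163.1 + 162.9 + 161.4) / 11 = 1784.3000 / 11 = 162.2091
CL = X̄̄ = 162.2091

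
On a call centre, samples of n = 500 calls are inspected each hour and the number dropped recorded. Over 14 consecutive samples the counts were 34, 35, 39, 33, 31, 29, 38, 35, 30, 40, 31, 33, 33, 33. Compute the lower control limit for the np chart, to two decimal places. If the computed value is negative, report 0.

p̄ = Σdᵢ / (k·n) = 474 / (14 × 500) = 0.06771
LCL = np̄ − 3·√(np̄(1−p̄)) = 33.8571 − 3 × 5.6182 = 17.0024

17.00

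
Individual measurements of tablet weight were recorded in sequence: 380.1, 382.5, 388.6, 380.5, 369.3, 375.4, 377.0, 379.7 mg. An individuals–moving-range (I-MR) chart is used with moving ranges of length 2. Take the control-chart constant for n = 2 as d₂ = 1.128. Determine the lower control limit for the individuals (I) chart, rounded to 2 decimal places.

364.62

X̄ = (380.1 + 382.5 + 388.6 + 380.5 + 369.3 + 375.4 + 377.0 + 379.7) / 8 = 379.1375
Moving ranges: 2.4, 6.1, 8.1, 11.2, 6.1, 1.6, 2.7; M̄R̄ = 38.2000 / 7 = 5.4571
LCL = X̄ − 3·M̄R̄/d₂ = 379.1375 − 3 × 5.4571 / 1.128 = 364.6238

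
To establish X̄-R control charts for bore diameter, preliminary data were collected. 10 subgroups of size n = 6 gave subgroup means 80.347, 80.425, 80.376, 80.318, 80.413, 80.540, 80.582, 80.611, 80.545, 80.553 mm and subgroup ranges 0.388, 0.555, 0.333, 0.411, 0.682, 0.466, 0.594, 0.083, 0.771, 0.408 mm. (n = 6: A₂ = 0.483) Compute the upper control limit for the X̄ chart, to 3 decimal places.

80.698

X̄̄ = (80.347 + 80.425 + 80.376 + 80.318 + 80.413 + 80.540 + 80.582 + 80.611 + 80.545 + 80.553) / 10 = 804.7100 / 10 = 80.4710
R̄ = (0.388 + 0.555 + 0.333 + 0.411 + 0.682 + 0.466 + 0.594 + 0.083 + 0.771 + 0.408) / 10 = 4.6910 / 10 = 0.4691
UCL = X̄̄ + A₂·R̄ = 80.4710 + 0.483 × 0.4691 = 80.6976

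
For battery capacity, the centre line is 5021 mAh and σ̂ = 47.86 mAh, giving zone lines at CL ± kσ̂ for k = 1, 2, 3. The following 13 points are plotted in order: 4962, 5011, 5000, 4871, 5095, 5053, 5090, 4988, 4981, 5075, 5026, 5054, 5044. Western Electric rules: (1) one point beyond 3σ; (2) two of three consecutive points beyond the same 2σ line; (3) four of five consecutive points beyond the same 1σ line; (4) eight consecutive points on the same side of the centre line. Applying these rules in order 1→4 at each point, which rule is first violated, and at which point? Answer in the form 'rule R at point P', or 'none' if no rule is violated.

Zone of each point (C = within 1σ̂, B = 1σ̂–2σ̂, A = 2σ̂–3σ̂, * = beyond 3σ̂; sign = side of CL): 1:-B, 2:-C, 3:-C, 4:-*, 5:+B, 6:+C, 7:+B, 8:-C, 9:-C, 10:+B, 11:+C, 12:+C, 13:+C
Rule 1 (one point beyond the 3σ limits) is satisfied at point 4.

rule 1 at point 4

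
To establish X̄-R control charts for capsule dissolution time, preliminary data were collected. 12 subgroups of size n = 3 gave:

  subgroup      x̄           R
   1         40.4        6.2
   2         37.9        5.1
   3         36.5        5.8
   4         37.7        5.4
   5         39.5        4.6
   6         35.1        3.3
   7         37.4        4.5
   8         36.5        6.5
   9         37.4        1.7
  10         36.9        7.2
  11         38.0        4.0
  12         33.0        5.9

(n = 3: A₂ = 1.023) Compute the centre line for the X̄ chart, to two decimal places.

X̄̄ = (40.4 + 37.9 + 36.5 + 37.7 + 39.5 + 35.1 + 37.4 + 36.5 + 37.4 + 36.9 + 38.0 + 33.0) / 12 = 446.3000 / 12 = 37.1917
CL = X̄̄ = 37.1917

37.19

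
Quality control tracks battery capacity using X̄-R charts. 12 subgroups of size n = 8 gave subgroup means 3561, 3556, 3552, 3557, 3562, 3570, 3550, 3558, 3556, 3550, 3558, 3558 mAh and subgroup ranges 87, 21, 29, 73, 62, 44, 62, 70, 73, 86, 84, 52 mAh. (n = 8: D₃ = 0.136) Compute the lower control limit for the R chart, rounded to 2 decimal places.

8.42

R̄ = (87 + 21 + 29 + 73 + 62 + 44 + 62 + 70 + 73 + 86 + 84 + 52) / 12 = 743.0000 / 12 = 61.9167
LCL_R = D₃·R̄ = 0.136 × 61.9167 = 8.4207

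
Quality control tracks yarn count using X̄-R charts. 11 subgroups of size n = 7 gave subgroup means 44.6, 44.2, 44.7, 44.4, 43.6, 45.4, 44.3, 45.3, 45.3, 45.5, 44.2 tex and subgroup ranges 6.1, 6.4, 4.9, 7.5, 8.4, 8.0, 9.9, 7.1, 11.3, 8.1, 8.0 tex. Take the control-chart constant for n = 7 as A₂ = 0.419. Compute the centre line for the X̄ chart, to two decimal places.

X̄̄ = (44.6 + 44.2 + 44.7 + 44.4 + 43.6 + 45.4 + 44.3 + 45.3 + 45.3 + 45.5 + 44.2) / 11 = 491.5000 / 11 = 44.6818
CL = X̄̄ = 44.6818

44.68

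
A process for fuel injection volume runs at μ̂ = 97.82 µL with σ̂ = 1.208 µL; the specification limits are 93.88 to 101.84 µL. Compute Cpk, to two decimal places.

Cpu = (USL − μ̂) / (3σ̂) = (101.84 − 97.82) / (3 × 1.208) = 1.1093; Cpl = (μ̂ − LSL) / (3σ̂) = (97.82 − 93.88) / (3 × 1.208) = 1.0872; Cpk = min(Cpu, Cpl) = 1.0872

1.09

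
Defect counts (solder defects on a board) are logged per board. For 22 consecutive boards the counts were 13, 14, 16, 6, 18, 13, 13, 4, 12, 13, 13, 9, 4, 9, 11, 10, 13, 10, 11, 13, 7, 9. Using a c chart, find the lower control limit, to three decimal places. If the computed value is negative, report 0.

1.025

c̄ = (13 + 14 + 16 + 6 + 18 + 13 + 13 + 4 + 12 + 13 + 13 + 9 + 4 + 9 + 11 + 10 + 13 + 10 + 11 + 13 + 7 + 9) / 22 = 241 / 22 = 10.9545
LCL = c̄ − 3√c̄ = 10.9545 − 3 × 3.3098 = 1.0252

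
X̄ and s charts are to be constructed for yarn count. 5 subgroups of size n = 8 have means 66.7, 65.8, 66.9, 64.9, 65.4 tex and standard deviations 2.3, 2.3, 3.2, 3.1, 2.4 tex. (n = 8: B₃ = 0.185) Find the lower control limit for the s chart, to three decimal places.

0.492

s̄ = (2.3 + 2.3 + 3.2 + 3.1 + 2.4) / 5 = 2.6600
LCL_s = B₃·s̄ = 0.185 × 2.6600 = 0.4921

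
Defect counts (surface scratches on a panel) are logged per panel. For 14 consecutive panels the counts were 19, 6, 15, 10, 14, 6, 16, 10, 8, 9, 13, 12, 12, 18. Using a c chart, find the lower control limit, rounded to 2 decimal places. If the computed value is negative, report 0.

c̄ = (19 + 6 + 15 + 10 + 14 + 6 + 16 + 10 + 8 + 9 + 13 + 12 + 12 + 18) / 14 = 168 / 14 = 12.0000
LCL = c̄ − 3√c̄ = 12.0000 − 3 × 3.4641 = 1.6077

1.61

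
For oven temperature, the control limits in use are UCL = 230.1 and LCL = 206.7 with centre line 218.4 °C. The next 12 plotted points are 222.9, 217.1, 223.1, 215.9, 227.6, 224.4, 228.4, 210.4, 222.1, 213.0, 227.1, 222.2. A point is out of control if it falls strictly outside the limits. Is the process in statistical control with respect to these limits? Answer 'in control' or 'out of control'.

All 12 points lie within [206.7, 230.1].

in control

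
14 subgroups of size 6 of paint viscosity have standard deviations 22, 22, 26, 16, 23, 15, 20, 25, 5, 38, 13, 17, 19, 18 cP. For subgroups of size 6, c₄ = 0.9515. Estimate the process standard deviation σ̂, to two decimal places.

20.94

s̄ = (22 + 22 + 26 + 16 + 23 + 15 + 20 + 25 + 5 + 38 + 13 + 17 + 19 + 18) / 14 = 19.9286
σ̂ = s̄ / c₄ = 19.9286 / 0.9515 = 20.9444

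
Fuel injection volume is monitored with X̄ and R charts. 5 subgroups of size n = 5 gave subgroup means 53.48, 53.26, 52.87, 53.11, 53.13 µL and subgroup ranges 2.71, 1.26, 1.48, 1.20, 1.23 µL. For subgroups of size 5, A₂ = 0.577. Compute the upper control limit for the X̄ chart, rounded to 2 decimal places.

54.08

X̄̄ = (53.48 + 53.26 + 52.87 + 53.11 + 53.13) / 5 = 265.8500 / 5 = 53.1700
R̄ = (2.71 + 1.26 + 1.48 + 1.20 + 1.23) / 5 = 7.8800 / 5 = 1.5760
UCL = X̄̄ + A₂·R̄ = 53.1700 + 0.577 × 1.5760 = 54.0794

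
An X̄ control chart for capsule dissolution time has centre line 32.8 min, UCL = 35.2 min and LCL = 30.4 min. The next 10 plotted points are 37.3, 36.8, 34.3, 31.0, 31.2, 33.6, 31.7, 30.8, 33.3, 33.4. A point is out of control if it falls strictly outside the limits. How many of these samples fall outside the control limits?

Compare each point to [30.4, 35.2]: sample 1 = 37.3 > UCL; sample 2 = 36.8 > UCL.

2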